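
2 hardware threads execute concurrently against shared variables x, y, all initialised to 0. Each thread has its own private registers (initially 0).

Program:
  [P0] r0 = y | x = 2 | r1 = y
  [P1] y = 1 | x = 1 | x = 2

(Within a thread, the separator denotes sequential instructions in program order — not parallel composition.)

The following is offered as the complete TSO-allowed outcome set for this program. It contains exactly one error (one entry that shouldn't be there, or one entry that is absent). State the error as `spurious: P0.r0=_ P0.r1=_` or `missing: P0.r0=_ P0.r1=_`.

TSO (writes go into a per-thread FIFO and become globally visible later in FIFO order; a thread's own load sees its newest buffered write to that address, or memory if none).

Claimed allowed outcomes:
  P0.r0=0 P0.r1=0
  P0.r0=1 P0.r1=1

missing: P0.r0=0 P0.r1=1

outcome vector order: (P0.r0,P0.r1)
TSO (3): 00, 01, 11
TSO∖claimed = {01}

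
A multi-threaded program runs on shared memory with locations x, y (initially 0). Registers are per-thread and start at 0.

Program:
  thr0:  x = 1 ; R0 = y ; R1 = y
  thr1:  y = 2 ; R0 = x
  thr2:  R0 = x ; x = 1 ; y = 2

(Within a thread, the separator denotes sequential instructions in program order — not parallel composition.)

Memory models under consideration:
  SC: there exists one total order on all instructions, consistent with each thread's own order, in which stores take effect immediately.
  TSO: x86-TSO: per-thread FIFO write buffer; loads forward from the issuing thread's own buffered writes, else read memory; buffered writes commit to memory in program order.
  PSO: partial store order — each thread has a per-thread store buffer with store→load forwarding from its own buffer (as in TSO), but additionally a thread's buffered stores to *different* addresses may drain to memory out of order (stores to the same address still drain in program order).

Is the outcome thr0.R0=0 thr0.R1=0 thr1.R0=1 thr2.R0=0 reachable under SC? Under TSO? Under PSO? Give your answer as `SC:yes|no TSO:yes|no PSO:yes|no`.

SC:yes TSO:yes PSO:yes

outcome vector order: (thr0.R0,thr0.R1,thr1.R0,thr2.R0)
SC: 8 outcomes — {0/0/1/0, 0/0/1/1, 0/2/1/0, 0/2/1/1, 2/2/0/0, 2/2/0/1, 2/2/1/0, 2/2/1/1}
TSO: 12 outcomes — {0/0/0/0, 0/0/0/1, 0/0/1/0, 0/0/1/1, 0/2/0/0, 0/2/0/1, 0/2/1/0, 0/2/1/1, 2/2/0/0, 2/2/0/1, 2/2/1/0, 2/2/1/1}
PSO: 12 outcomes — {0/0/0/0, 0/0/0/1, 0/0/1/0, 0/0/1/1, 0/2/0/0, 0/2/0/1, 0/2/1/0, 0/2/1/1, 2/2/0/0, 2/2/0/1, 2/2/1/0, 2/2/1/1}
target 0/0/1/0 ∈ {SC,TSO,PSO}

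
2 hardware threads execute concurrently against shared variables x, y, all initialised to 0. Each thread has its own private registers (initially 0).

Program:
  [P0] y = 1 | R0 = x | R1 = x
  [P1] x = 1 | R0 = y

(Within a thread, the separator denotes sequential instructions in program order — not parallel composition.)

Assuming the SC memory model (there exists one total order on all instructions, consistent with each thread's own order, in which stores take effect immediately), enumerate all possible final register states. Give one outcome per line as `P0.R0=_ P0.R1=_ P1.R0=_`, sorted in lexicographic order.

outcome vector order: (P0.R0,P0.R1,P1.R0)
|SC outcomes| = 4

P0.R0=0 P0.R1=0 P1.R0=1
P0.R0=0 P0.R1=1 P1.R0=1
P0.R0=1 P0.R1=1 P1.R0=0
P0.R0=1 P0.R1=1 P1.R0=1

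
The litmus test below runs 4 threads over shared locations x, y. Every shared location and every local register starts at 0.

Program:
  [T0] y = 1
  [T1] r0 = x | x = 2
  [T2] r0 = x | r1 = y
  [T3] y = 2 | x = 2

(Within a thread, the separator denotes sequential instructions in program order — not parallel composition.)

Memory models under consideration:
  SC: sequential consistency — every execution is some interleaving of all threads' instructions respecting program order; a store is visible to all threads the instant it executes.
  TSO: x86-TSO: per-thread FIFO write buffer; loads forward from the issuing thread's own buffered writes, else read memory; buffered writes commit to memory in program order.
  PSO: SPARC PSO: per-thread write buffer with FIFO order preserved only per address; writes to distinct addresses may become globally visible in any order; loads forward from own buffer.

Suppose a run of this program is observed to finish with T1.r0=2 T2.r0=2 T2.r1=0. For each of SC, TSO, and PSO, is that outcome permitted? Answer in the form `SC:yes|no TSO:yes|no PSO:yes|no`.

outcome vector order: (T1.r0,T2.r0,T2.r1)
[SC] allowed = {<0 0 0>; <0 0 1>; <0 0 2>; <0 2 0>; <0 2 1>; <0 2 2>; <2 0 0>; <2 0 1>; <2 0 2>; <2 2 1>; <2 2 2>}
[TSO] allowed = {<0 0 0>; <0 0 1>; <0 0 2>; <0 2 0>; <0 2 1>; <0 2 2>; <2 0 0>; <2 0 1>; <2 0 2>; <2 2 1>; <2 2 2>}
[PSO] allowed = {<0 0 0>; <0 0 1>; <0 0 2>; <0 2 0>; <0 2 1>; <0 2 2>; <2 0 0>; <2 0 1>; <2 0 2>; <2 2 0>; <2 2 1>; <2 2 2>}
target <2 2 0> ∈ {PSO}

SC:no TSO:no PSO:yes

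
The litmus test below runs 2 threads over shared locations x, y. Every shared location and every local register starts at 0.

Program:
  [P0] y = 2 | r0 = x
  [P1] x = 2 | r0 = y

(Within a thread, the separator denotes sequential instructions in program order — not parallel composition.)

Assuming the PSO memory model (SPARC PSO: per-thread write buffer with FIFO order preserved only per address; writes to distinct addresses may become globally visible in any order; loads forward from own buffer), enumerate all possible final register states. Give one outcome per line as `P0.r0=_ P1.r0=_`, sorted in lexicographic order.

outcome vector order: (P0.r0,P1.r0)
|PSO outcomes| = 4

P0.r0=0 P1.r0=0
P0.r0=0 P1.r0=2
P0.r0=2 P1.r0=0
P0.r0=2 P1.r0=2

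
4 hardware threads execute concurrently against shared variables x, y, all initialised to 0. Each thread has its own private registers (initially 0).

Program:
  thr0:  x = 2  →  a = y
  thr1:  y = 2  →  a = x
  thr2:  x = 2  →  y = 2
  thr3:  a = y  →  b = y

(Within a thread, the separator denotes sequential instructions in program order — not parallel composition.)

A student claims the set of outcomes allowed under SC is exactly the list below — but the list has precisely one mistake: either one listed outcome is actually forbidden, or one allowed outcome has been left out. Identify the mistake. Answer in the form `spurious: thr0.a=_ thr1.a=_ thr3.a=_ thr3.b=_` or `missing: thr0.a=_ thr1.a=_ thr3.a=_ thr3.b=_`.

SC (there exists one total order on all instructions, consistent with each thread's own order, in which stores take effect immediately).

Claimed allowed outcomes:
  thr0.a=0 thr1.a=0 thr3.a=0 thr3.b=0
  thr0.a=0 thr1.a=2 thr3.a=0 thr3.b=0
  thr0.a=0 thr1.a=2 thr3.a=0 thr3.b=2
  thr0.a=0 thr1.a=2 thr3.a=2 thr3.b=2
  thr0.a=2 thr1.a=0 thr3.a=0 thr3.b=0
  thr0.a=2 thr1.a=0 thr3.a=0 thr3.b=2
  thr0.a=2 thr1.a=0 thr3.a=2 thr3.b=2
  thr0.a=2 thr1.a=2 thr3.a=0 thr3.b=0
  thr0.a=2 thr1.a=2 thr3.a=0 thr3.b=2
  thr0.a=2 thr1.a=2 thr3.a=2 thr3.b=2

outcome vector order: (thr0.a,thr1.a,thr3.a,thr3.b)
under SC → (0,2,0,0), (0,2,0,2), (0,2,2,2), (2,0,0,0), (2,0,0,2), (2,0,2,2), (2,2,0,0), (2,2,0,2), (2,2,2,2)
claimed∖SC = {(0,0,0,0)}

spurious: thr0.a=0 thr1.a=0 thr3.a=0 thr3.b=0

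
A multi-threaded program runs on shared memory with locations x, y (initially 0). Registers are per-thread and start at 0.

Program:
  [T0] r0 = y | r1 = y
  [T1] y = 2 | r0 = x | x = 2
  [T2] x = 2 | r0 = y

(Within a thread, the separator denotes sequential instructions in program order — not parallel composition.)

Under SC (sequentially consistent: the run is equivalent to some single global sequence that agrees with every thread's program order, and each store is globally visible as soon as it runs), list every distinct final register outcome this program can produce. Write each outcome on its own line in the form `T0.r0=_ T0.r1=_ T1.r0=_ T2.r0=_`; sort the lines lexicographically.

T0.r0=0 T0.r1=0 T1.r0=0 T2.r0=2
T0.r0=0 T0.r1=0 T1.r0=2 T2.r0=0
T0.r0=0 T0.r1=0 T1.r0=2 T2.r0=2
T0.r0=0 T0.r1=2 T1.r0=0 T2.r0=2
T0.r0=0 T0.r1=2 T1.r0=2 T2.r0=0
T0.r0=0 T0.r1=2 T1.r0=2 T2.r0=2
T0.r0=2 T0.r1=2 T1.r0=0 T2.r0=2
T0.r0=2 T0.r1=2 T1.r0=2 T2.r0=0
T0.r0=2 T0.r1=2 T1.r0=2 T2.r0=2

outcome vector order: (T0.r0,T0.r1,T1.r0,T2.r0)
|SC outcomes| = 9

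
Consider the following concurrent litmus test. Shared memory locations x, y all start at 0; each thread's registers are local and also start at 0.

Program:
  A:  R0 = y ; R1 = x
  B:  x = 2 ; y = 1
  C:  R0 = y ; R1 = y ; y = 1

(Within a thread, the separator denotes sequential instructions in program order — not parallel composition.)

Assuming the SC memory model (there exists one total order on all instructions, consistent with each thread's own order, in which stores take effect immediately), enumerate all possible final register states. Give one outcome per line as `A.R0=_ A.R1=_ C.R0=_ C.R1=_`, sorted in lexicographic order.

outcome vector order: (A.R0,A.R1,C.R0,C.R1)
|SC outcomes| = 10

A.R0=0 A.R1=0 C.R0=0 C.R1=0
A.R0=0 A.R1=0 C.R0=0 C.R1=1
A.R0=0 A.R1=0 C.R0=1 C.R1=1
A.R0=0 A.R1=2 C.R0=0 C.R1=0
A.R0=0 A.R1=2 C.R0=0 C.R1=1
A.R0=0 A.R1=2 C.R0=1 C.R1=1
A.R0=1 A.R1=0 C.R0=0 C.R1=0
A.R0=1 A.R1=2 C.R0=0 C.R1=0
A.R0=1 A.R1=2 C.R0=0 C.R1=1
A.R0=1 A.R1=2 C.R0=1 C.R1=1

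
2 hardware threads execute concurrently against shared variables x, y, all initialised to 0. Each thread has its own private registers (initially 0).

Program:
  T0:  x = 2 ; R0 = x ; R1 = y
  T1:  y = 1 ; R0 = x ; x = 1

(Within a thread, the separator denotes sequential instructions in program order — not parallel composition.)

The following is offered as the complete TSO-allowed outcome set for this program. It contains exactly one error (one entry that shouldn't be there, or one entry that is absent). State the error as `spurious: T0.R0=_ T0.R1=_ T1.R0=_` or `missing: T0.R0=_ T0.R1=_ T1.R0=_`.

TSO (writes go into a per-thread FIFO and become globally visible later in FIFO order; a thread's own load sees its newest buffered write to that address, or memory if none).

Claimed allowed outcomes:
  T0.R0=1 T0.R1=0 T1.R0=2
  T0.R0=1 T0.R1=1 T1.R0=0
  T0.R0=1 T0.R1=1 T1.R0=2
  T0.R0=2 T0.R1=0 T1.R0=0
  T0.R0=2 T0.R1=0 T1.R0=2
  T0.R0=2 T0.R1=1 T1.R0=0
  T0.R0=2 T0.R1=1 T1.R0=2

outcome vector order: (T0.R0,T0.R1,T1.R0)
TSO (6): <1 1 0>, <1 1 2>, <2 0 0>, <2 0 2>, <2 1 0>, <2 1 2>
claimed∖TSO = {<1 0 2>}

spurious: T0.R0=1 T0.R1=0 T1.R0=2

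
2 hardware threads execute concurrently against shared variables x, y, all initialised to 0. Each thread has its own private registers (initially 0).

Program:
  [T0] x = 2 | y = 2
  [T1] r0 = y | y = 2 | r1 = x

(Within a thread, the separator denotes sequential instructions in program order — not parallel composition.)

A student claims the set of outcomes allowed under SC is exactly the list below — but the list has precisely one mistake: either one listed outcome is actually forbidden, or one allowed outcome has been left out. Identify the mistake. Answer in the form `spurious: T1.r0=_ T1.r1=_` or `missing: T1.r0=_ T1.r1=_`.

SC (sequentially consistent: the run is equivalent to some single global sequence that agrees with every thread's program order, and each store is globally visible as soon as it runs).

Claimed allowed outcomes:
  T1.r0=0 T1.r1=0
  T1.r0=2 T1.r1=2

missing: T1.r0=0 T1.r1=2

outcome vector order: (T1.r0,T1.r1)
under SC → 0/0; 0/2; 2/2
SC∖claimed = {0/2}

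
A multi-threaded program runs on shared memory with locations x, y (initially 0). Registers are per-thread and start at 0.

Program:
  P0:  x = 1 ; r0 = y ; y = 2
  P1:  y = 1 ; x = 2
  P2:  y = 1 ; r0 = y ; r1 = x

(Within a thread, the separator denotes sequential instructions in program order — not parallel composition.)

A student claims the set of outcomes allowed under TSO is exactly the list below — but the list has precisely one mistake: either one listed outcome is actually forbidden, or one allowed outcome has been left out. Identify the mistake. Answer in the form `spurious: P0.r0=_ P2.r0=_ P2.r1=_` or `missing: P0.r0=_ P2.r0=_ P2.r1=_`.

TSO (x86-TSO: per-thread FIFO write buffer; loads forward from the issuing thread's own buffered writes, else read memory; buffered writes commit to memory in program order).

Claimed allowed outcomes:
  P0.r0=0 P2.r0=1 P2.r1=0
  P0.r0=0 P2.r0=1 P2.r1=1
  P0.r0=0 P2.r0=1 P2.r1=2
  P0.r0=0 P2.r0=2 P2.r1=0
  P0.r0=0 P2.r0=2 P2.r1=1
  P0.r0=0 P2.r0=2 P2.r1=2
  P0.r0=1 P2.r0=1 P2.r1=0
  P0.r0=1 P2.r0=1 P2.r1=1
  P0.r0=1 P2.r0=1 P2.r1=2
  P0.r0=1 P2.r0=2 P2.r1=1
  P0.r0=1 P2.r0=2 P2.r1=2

spurious: P0.r0=0 P2.r0=2 P2.r1=0

outcome vector order: (P0.r0,P2.r0,P2.r1)
TSO: 10 outcomes — {010, 011, 012, 021, 022, 110, 111, 112, 121, 122}
claimed∖TSO = {020}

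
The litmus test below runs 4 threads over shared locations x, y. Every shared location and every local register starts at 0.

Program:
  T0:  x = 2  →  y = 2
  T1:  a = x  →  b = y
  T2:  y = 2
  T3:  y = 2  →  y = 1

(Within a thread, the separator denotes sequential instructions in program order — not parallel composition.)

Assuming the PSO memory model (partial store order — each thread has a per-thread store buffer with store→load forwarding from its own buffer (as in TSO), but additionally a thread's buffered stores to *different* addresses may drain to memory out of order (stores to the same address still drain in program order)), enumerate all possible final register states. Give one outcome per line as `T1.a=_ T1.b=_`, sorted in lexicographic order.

outcome vector order: (T1.a,T1.b)
|PSO outcomes| = 6

T1.a=0 T1.b=0
T1.a=0 T1.b=1
T1.a=0 T1.b=2
T1.a=2 T1.b=0
T1.a=2 T1.b=1
T1.a=2 T1.b=2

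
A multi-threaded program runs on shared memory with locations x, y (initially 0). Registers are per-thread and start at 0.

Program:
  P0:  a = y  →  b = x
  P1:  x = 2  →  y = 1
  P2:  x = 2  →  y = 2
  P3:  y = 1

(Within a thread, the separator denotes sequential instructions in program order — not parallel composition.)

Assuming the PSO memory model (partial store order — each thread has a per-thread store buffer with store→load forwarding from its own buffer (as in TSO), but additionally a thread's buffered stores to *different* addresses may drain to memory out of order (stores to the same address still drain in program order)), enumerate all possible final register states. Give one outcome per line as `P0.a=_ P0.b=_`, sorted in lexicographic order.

P0.a=0 P0.b=0
P0.a=0 P0.b=2
P0.a=1 P0.b=0
P0.a=1 P0.b=2
P0.a=2 P0.b=0
P0.a=2 P0.b=2

outcome vector order: (P0.a,P0.b)
|PSO outcomes| = 6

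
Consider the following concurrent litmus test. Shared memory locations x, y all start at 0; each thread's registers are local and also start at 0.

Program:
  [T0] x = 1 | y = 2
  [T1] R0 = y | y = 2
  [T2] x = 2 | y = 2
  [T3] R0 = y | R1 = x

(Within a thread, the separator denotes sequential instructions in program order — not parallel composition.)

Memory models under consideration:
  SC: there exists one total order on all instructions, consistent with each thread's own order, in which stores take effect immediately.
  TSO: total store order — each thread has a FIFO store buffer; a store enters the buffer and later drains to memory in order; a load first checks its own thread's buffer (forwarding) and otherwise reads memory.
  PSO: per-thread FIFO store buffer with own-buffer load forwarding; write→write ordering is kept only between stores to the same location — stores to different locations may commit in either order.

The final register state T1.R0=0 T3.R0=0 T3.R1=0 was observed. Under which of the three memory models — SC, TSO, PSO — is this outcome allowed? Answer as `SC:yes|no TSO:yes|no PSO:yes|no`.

outcome vector order: (T1.R0,T3.R0,T3.R1)
[SC] allowed = {<0 0 0> <0 0 1> <0 0 2> <0 2 0> <0 2 1> <0 2 2> <2 0 0> <2 0 1> <2 0 2> <2 2 1> <2 2 2>}
[TSO] allowed = {<0 0 0> <0 0 1> <0 0 2> <0 2 0> <0 2 1> <0 2 2> <2 0 0> <2 0 1> <2 0 2> <2 2 1> <2 2 2>}
[PSO] allowed = {<0 0 0> <0 0 1> <0 0 2> <0 2 0> <0 2 1> <0 2 2> <2 0 0> <2 0 1> <2 0 2> <2 2 0> <2 2 1> <2 2 2>}
target <0 0 0> ∈ {SC,TSO,PSO}

SC:yes TSO:yes PSO:yes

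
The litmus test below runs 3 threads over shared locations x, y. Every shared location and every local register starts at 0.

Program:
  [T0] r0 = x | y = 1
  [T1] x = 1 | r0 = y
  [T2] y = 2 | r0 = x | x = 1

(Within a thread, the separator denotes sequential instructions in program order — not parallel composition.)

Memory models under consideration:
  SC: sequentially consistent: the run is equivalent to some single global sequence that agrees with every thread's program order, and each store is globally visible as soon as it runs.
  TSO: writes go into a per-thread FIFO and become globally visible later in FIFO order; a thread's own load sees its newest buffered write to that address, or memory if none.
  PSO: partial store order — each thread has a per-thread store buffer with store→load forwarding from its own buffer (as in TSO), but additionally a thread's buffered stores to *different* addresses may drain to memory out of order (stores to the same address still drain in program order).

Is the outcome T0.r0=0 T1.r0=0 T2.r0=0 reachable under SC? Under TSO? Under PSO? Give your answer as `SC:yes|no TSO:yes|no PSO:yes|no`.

outcome vector order: (T0.r0,T1.r0,T2.r0)
SC (10): (0,0,1), (0,1,0), (0,1,1), (0,2,0), (0,2,1), (1,0,1), (1,1,0), (1,1,1), (1,2,0), (1,2,1)
TSO (12): (0,0,0), (0,0,1), (0,1,0), (0,1,1), (0,2,0), (0,2,1), (1,0,0), (1,0,1), (1,1,0), (1,1,1), (1,2,0), (1,2,1)
PSO (12): (0,0,0), (0,0,1), (0,1,0), (0,1,1), (0,2,0), (0,2,1), (1,0,0), (1,0,1), (1,1,0), (1,1,1), (1,2,0), (1,2,1)
target (0,0,0) ∈ {TSO,PSO}

SC:no TSO:yes PSO:yes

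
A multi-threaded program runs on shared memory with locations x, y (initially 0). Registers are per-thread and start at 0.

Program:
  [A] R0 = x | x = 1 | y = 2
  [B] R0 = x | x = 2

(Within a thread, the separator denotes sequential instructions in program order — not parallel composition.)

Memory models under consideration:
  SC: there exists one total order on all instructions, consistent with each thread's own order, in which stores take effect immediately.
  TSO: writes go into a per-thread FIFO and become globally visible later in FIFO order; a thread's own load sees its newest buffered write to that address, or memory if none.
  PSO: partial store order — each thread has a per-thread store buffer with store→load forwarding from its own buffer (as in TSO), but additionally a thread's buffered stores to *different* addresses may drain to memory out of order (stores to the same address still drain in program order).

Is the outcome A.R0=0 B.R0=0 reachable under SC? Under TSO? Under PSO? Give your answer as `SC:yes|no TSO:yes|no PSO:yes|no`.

outcome vector order: (A.R0,B.R0)
SC: 3 outcomes — {(0,0), (0,1), (2,0)}
TSO: 3 outcomes — {(0,0), (0,1), (2,0)}
PSO: 3 outcomes — {(0,0), (0,1), (2,0)}
target (0,0) ∈ {SC,TSO,PSO}

SC:yes TSO:yes PSO:yes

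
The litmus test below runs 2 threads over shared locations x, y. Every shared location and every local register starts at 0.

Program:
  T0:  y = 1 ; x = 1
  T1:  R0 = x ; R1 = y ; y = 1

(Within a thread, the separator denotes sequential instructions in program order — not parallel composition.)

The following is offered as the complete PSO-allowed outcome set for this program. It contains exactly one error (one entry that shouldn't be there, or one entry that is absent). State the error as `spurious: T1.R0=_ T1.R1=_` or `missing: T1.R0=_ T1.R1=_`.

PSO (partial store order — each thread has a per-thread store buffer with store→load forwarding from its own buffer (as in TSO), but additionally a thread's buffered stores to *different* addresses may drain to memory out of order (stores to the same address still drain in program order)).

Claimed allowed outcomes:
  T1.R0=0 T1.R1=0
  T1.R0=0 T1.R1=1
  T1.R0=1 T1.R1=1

missing: T1.R0=1 T1.R1=0

outcome vector order: (T1.R0,T1.R1)
[PSO] allowed = {<0 0> <0 1> <1 0> <1 1>}
PSO∖claimed = {<1 0>}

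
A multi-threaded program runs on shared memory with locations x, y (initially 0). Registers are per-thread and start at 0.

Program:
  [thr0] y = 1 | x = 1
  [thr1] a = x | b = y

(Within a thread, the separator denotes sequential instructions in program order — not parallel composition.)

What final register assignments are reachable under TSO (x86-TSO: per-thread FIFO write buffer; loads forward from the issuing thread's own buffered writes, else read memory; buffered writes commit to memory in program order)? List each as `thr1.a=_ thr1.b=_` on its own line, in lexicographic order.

thr1.a=0 thr1.b=0
thr1.a=0 thr1.b=1
thr1.a=1 thr1.b=1

outcome vector order: (thr1.a,thr1.b)
|TSO outcomes| = 3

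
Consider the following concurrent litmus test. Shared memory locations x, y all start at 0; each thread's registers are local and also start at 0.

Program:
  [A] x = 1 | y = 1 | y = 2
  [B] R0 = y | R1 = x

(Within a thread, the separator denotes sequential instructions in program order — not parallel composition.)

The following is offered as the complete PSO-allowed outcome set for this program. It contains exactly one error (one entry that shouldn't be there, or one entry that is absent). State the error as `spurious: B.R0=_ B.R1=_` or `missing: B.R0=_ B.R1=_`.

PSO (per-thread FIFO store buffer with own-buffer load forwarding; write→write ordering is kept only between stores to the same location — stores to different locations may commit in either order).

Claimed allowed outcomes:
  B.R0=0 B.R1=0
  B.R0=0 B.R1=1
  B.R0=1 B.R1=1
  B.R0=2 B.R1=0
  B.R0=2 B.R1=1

outcome vector order: (B.R0,B.R1)
[PSO] allowed = {(0,0) (0,1) (1,0) (1,1) (2,0) (2,1)}
PSO∖claimed = {(1,0)}

missing: B.R0=1 B.R1=0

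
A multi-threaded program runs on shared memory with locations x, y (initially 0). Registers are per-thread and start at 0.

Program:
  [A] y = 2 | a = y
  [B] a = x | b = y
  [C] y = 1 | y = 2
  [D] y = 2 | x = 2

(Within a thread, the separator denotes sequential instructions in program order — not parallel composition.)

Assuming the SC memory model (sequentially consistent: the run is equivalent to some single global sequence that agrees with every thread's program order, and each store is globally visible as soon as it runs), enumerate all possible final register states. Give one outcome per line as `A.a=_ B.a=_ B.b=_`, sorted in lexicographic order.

A.a=1 B.a=0 B.b=0
A.a=1 B.a=0 B.b=1
A.a=1 B.a=0 B.b=2
A.a=1 B.a=2 B.b=1
A.a=1 B.a=2 B.b=2
A.a=2 B.a=0 B.b=0
A.a=2 B.a=0 B.b=1
A.a=2 B.a=0 B.b=2
A.a=2 B.a=2 B.b=1
A.a=2 B.a=2 B.b=2

outcome vector order: (A.a,B.a,B.b)
|SC outcomes| = 10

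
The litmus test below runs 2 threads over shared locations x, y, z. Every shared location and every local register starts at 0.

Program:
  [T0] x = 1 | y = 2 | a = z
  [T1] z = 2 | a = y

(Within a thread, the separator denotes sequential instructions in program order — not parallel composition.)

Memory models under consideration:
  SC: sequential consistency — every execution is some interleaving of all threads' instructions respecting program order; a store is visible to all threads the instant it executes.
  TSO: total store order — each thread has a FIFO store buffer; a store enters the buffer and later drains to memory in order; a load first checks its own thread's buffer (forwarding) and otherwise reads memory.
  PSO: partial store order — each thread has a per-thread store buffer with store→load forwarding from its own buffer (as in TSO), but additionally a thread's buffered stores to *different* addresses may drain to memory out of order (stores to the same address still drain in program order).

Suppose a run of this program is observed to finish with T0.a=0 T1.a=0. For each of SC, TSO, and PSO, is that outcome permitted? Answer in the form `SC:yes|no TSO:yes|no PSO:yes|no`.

SC:no TSO:yes PSO:yes

outcome vector order: (T0.a,T1.a)
[SC] allowed = {(0,2); (2,0); (2,2)}
[TSO] allowed = {(0,0); (0,2); (2,0); (2,2)}
[PSO] allowed = {(0,0); (0,2); (2,0); (2,2)}
target (0,0) ∈ {TSO,PSO}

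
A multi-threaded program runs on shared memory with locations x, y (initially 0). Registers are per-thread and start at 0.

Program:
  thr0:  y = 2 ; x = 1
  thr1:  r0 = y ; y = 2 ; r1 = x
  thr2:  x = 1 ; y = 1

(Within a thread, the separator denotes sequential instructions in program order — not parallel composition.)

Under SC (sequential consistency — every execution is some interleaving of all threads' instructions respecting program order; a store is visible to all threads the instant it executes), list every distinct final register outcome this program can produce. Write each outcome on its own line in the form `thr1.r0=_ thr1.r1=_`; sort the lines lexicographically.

thr1.r0=0 thr1.r1=0
thr1.r0=0 thr1.r1=1
thr1.r0=1 thr1.r1=1
thr1.r0=2 thr1.r1=0
thr1.r0=2 thr1.r1=1

outcome vector order: (thr1.r0,thr1.r1)
|SC outcomes| = 5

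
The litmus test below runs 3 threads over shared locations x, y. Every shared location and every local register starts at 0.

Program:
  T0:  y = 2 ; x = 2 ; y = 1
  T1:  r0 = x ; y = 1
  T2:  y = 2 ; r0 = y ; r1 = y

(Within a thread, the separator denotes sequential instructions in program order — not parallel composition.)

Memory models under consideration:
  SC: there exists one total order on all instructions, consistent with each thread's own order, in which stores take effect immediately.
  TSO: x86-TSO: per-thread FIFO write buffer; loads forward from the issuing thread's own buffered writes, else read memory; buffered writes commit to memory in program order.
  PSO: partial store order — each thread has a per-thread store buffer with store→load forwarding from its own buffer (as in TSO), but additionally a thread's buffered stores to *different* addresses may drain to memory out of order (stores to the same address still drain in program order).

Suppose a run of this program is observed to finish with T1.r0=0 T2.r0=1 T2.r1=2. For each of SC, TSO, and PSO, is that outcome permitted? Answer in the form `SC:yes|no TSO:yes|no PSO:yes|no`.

outcome vector order: (T1.r0,T2.r0,T2.r1)
[SC] allowed = {<0 1 1>, <0 1 2>, <0 2 1>, <0 2 2>, <2 1 1>, <2 2 1>, <2 2 2>}
[TSO] allowed = {<0 1 1>, <0 1 2>, <0 2 1>, <0 2 2>, <2 1 1>, <2 2 1>, <2 2 2>}
[PSO] allowed = {<0 1 1>, <0 1 2>, <0 2 1>, <0 2 2>, <2 1 1>, <2 1 2>, <2 2 1>, <2 2 2>}
target <0 1 2> ∈ {SC,TSO,PSO}

SC:yes TSO:yes PSO:yes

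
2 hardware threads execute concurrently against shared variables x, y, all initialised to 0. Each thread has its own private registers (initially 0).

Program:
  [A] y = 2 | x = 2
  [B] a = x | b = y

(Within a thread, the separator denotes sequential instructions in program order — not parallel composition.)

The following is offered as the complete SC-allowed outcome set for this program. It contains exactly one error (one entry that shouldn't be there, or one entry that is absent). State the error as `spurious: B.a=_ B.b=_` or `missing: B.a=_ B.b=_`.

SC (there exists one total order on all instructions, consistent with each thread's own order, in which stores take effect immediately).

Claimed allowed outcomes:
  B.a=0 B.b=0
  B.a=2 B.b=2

outcome vector order: (B.a,B.b)
[SC] allowed = {<0 0>; <0 2>; <2 2>}
SC∖claimed = {<0 2>}

missing: B.a=0 B.b=2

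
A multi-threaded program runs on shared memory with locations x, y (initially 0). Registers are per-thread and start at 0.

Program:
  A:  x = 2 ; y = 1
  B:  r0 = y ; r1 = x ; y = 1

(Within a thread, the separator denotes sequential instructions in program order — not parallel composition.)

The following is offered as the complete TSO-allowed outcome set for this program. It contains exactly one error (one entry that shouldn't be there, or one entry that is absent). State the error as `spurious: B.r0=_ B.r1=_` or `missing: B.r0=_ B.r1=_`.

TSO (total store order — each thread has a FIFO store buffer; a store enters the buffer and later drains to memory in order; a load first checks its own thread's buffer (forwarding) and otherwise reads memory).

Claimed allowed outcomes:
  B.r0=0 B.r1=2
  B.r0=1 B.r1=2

missing: B.r0=0 B.r1=0

outcome vector order: (B.r0,B.r1)
TSO: 3 outcomes — {00, 02, 12}
TSO∖claimed = {00}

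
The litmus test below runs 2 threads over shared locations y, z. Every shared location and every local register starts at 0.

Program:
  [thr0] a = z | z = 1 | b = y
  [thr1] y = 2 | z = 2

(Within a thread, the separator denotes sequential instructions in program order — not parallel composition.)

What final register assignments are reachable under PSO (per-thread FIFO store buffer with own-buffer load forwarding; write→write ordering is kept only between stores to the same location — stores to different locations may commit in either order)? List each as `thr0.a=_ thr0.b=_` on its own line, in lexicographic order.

thr0.a=0 thr0.b=0
thr0.a=0 thr0.b=2
thr0.a=2 thr0.b=0
thr0.a=2 thr0.b=2

outcome vector order: (thr0.a,thr0.b)
|PSO outcomes| = 4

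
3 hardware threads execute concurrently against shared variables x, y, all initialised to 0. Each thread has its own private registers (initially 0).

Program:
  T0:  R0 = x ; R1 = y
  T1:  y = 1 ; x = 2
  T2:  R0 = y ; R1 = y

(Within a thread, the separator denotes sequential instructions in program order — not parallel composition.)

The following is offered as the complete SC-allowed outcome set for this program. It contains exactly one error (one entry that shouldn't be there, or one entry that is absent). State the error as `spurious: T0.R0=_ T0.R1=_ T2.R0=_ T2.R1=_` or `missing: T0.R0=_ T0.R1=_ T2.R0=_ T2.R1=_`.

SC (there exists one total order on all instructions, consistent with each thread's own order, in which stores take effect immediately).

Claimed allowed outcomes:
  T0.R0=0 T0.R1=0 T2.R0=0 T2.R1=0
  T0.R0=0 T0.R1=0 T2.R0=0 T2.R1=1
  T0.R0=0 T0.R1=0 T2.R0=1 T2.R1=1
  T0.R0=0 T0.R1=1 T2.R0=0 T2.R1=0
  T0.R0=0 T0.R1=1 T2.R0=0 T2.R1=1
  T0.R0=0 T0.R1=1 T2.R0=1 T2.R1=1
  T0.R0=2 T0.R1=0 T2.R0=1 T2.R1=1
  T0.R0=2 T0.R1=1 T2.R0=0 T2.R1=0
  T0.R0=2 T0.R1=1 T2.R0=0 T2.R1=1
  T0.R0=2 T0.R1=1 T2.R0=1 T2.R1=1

outcome vector order: (T0.R0,T0.R1,T2.R0,T2.R1)
under SC → 0000, 0001, 0011, 0100, 0101, 0111, 2100, 2101, 2111
claimed∖SC = {2011}

spurious: T0.R0=2 T0.R1=0 T2.R0=1 T2.R1=1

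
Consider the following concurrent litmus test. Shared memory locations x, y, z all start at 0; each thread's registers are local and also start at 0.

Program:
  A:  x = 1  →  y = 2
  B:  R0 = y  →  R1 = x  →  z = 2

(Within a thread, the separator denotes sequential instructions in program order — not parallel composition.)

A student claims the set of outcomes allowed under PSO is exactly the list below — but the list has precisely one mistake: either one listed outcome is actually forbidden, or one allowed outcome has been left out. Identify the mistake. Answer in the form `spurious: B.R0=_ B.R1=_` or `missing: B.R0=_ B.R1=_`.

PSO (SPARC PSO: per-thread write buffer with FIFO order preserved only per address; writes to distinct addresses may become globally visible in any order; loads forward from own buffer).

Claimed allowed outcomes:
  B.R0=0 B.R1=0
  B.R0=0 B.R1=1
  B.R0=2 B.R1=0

missing: B.R0=2 B.R1=1

outcome vector order: (B.R0,B.R1)
under PSO → <0 0>; <0 1>; <2 0>; <2 1>
PSO∖claimed = {<2 1>}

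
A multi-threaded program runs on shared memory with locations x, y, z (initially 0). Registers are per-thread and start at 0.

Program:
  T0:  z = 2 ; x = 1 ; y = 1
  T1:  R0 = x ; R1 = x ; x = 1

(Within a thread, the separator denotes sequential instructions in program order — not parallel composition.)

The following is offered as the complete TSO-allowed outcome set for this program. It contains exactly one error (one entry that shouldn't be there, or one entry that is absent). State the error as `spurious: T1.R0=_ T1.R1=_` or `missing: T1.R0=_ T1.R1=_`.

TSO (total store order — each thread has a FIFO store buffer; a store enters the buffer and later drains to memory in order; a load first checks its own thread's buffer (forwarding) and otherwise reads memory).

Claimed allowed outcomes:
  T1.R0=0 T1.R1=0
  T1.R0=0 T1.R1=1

outcome vector order: (T1.R0,T1.R1)
TSO (3): <0 0>, <0 1>, <1 1>
TSO∖claimed = {<1 1>}

missing: T1.R0=1 T1.R1=1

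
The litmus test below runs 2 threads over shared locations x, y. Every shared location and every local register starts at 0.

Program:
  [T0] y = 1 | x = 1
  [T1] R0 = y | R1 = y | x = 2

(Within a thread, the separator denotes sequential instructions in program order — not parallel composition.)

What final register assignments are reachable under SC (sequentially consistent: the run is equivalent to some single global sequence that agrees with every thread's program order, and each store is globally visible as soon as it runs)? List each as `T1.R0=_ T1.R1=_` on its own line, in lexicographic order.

outcome vector order: (T1.R0,T1.R1)
|SC outcomes| = 3

T1.R0=0 T1.R1=0
T1.R0=0 T1.R1=1
T1.R0=1 T1.R1=1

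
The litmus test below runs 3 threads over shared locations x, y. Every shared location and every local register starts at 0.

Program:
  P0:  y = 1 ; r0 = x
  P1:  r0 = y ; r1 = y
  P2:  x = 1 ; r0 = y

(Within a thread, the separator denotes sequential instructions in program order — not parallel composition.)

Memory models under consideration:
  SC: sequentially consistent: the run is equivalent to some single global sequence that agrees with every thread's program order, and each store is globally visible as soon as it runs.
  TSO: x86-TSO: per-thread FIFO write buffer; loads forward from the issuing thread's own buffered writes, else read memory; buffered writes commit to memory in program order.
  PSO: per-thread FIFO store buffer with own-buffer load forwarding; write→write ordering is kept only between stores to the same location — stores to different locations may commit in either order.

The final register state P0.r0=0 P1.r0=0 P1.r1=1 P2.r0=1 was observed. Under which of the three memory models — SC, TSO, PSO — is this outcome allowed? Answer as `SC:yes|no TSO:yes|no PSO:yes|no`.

SC:yes TSO:yes PSO:yes

outcome vector order: (P0.r0,P1.r0,P1.r1,P2.r0)
SC: 9 outcomes — {0001, 0011, 0111, 1000, 1001, 1010, 1011, 1110, 1111}
TSO: 12 outcomes — {0000, 0001, 0010, 0011, 0110, 0111, 1000, 1001, 1010, 1011, 1110, 1111}
PSO: 12 outcomes — {0000, 0001, 0010, 0011, 0110, 0111, 1000, 1001, 1010, 1011, 1110, 1111}
target 0011 ∈ {SC,TSO,PSO}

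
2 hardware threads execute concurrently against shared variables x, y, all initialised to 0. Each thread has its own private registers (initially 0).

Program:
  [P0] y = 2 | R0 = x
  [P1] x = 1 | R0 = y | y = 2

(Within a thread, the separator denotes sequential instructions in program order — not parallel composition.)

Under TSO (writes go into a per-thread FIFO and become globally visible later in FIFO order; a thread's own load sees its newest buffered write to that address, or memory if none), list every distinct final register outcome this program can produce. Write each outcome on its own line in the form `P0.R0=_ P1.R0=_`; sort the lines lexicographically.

P0.R0=0 P1.R0=0
P0.R0=0 P1.R0=2
P0.R0=1 P1.R0=0
P0.R0=1 P1.R0=2

outcome vector order: (P0.R0,P1.R0)
|TSO outcomes| = 4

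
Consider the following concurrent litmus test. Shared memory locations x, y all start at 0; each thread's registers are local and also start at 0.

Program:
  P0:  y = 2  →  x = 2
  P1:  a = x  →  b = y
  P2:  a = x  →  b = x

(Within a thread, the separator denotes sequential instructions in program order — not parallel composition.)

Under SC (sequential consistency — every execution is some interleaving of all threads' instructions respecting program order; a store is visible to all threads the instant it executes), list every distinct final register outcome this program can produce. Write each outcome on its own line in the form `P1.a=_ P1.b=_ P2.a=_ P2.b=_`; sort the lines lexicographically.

P1.a=0 P1.b=0 P2.a=0 P2.b=0
P1.a=0 P1.b=0 P2.a=0 P2.b=2
P1.a=0 P1.b=0 P2.a=2 P2.b=2
P1.a=0 P1.b=2 P2.a=0 P2.b=0
P1.a=0 P1.b=2 P2.a=0 P2.b=2
P1.a=0 P1.b=2 P2.a=2 P2.b=2
P1.a=2 P1.b=2 P2.a=0 P2.b=0
P1.a=2 P1.b=2 P2.a=0 P2.b=2
P1.a=2 P1.b=2 P2.a=2 P2.b=2

outcome vector order: (P1.a,P1.b,P2.a,P2.b)
|SC outcomes| = 9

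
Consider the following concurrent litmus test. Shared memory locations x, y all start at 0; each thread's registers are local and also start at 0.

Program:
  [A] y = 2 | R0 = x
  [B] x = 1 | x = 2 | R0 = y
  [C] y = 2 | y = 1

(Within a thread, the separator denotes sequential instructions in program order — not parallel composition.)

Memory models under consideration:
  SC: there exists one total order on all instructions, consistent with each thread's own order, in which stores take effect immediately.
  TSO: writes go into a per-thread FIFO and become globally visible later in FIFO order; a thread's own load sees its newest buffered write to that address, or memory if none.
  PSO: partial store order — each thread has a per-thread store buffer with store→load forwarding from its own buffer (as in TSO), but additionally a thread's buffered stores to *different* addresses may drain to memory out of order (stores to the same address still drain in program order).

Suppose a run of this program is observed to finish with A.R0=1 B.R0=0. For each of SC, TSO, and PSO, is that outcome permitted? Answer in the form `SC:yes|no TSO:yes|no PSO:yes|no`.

SC:no TSO:yes PSO:yes

outcome vector order: (A.R0,B.R0)
[SC] allowed = {(0,1); (0,2); (1,1); (1,2); (2,0); (2,1); (2,2)}
[TSO] allowed = {(0,0); (0,1); (0,2); (1,0); (1,1); (1,2); (2,0); (2,1); (2,2)}
[PSO] allowed = {(0,0); (0,1); (0,2); (1,0); (1,1); (1,2); (2,0); (2,1); (2,2)}
target (1,0) ∈ {TSO,PSO}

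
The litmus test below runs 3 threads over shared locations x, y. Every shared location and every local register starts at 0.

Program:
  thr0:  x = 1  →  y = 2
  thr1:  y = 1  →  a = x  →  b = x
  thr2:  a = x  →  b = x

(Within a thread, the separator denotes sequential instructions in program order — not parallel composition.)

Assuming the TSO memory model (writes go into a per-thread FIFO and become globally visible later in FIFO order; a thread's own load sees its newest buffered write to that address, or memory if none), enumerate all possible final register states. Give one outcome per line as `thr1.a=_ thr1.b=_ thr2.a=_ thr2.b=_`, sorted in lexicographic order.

thr1.a=0 thr1.b=0 thr2.a=0 thr2.b=0
thr1.a=0 thr1.b=0 thr2.a=0 thr2.b=1
thr1.a=0 thr1.b=0 thr2.a=1 thr2.b=1
thr1.a=0 thr1.b=1 thr2.a=0 thr2.b=0
thr1.a=0 thr1.b=1 thr2.a=0 thr2.b=1
thr1.a=0 thr1.b=1 thr2.a=1 thr2.b=1
thr1.a=1 thr1.b=1 thr2.a=0 thr2.b=0
thr1.a=1 thr1.b=1 thr2.a=0 thr2.b=1
thr1.a=1 thr1.b=1 thr2.a=1 thr2.b=1

outcome vector order: (thr1.a,thr1.b,thr2.a,thr2.b)
|TSO outcomes| = 9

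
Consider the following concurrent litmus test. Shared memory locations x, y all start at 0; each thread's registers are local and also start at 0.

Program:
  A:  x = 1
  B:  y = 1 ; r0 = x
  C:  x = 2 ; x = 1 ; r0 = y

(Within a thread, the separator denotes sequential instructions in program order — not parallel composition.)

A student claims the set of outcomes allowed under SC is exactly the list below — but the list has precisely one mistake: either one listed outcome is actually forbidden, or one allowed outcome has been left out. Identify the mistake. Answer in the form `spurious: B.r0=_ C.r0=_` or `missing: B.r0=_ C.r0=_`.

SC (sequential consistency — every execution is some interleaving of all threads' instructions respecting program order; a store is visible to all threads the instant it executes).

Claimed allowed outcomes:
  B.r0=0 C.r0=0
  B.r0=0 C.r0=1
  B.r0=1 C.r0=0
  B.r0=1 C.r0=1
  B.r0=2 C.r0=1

outcome vector order: (B.r0,C.r0)
[SC] allowed = {<0 1>; <1 0>; <1 1>; <2 1>}
claimed∖SC = {<0 0>}

spurious: B.r0=0 C.r0=0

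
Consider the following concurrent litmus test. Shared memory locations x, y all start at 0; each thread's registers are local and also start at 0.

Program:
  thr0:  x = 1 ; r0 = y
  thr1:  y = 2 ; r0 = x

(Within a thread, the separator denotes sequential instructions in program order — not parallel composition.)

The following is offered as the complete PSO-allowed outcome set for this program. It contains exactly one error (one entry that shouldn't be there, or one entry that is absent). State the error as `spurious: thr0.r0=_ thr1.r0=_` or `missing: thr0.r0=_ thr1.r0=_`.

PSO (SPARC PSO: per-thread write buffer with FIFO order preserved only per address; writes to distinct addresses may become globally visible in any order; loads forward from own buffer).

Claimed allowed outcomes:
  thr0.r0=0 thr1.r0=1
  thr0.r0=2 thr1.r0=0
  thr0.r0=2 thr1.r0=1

missing: thr0.r0=0 thr1.r0=0

outcome vector order: (thr0.r0,thr1.r0)
[PSO] allowed = {(0,0); (0,1); (2,0); (2,1)}
PSO∖claimed = {(0,0)}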